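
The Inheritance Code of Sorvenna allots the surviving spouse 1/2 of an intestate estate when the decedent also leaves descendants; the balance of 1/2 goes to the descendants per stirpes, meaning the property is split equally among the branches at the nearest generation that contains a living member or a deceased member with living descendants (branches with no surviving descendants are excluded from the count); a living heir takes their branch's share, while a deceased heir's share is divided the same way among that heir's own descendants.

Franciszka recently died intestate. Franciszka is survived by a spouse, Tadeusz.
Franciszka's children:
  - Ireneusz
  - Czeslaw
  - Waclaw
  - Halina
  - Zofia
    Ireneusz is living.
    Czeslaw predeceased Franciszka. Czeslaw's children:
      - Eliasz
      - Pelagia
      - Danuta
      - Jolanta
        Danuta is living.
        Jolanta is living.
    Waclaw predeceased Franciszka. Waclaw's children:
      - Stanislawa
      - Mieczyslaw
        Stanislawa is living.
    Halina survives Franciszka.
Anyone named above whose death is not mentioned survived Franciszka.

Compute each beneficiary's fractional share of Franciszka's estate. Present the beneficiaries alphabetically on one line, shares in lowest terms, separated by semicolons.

Tadeusz, as surviving spouse, takes 1/2.
The remaining 1/2 passes to Franciszka's descendants per stirpes.
The 1/2 is divided into 5 equal shares of 1/10 among Ireneusz, Czeslaw, Waclaw, Halina, Zofia.
Ireneusz is living and takes 1/10.
Czeslaw predeceased; the 1/10 allotted to Czeslaw's branch passes to Czeslaw's issue by representation.
The 1/10 is divided into 4 equal shares of 1/40 among Eliasz, Pelagia, Danuta, Jolanta.
Eliasz is living and takes 1/40.
Pelagia is living and takes 1/40.
Danuta is living and takes 1/40.
Jolanta is living and takes 1/40.
Waclaw predeceased; the 1/10 allotted to Waclaw's branch passes to Waclaw's issue by representation.
The 1/10 is divided into 2 equal shares of 1/20 among Stanislawa, Mieczyslaw.
Stanislawa is living and takes 1/20.
Mieczyslaw is living and takes 1/20.
Halina is living and takes 1/10.
Zofia is living and takes 1/10.

Danuta 1/40; Eliasz 1/40; Halina 1/10; Ireneusz 1/10; Jolanta 1/40; Mieczyslaw 1/20; Pelagia 1/40; Stanislawa 1/20; Tadeusz 1/2; Zofia 1/10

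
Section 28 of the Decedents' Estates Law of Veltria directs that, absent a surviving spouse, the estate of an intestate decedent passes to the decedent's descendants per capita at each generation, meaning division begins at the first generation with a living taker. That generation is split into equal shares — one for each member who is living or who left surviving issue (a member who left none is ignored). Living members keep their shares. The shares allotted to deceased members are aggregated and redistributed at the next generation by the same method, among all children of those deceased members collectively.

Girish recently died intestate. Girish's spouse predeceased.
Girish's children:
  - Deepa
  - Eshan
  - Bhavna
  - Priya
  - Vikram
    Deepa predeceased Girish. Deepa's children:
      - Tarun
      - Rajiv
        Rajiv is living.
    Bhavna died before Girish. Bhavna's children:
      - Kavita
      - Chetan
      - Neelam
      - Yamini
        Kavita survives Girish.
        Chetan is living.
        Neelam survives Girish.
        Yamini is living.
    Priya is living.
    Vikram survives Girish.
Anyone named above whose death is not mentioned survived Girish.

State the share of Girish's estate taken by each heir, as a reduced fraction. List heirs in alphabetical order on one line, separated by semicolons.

There is no surviving spouse, so the entire estate passes to Girish's descendants per capita at each generation.
At generation 1 (Deepa, Eshan, Bhavna, Priya, Vikram) there are 5 shares of (1)/5 = 1/5 each.
Living: Eshan, Priya, and Vikram — each takes 1/5.
Deceased: Deepa and Bhavna. Their combined 2/5 is pooled and carried to generation 2.
At generation 2 (Tarun, Rajiv, Kavita, Chetan, Neelam, Yamini) there are 6 shares of (2/5)/6 = 1/15 each.
Living: Tarun, Rajiv, Kavita, Chetan, Neelam, and Yamini — each takes 1/15.

Chetan 1/15; Eshan 1/5; Kavita 1/15; Neelam 1/15; Priya 1/5; Rajiv 1/15; Tarun 1/15; Vikram 1/5; Yamini 1/15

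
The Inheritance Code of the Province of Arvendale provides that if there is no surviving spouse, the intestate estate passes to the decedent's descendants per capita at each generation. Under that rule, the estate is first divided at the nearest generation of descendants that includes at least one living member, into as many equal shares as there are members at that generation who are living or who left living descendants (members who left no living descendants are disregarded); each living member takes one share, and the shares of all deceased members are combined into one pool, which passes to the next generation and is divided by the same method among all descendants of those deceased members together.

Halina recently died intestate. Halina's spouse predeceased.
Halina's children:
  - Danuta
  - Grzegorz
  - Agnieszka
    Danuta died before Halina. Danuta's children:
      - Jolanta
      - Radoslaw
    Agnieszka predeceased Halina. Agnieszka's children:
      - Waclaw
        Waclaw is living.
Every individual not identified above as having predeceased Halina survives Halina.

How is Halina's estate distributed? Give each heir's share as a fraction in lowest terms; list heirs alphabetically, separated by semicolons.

Grzegorz 1/3; Jolanta 2/9; Radoslaw 2/9; Waclaw 2/9

There is no surviving spouse, so the entire estate passes to Halina's descendants per capita at each generation.
At generation 1 (Danuta, Grzegorz, Agnieszka) there are 3 shares of (1)/3 = 1/3 each.
Living: Grzegorz — each takes 1/3.
Deceased: Danuta and Agnieszka. Their combined 2/3 is pooled and carried to generation 2.
At generation 2 (Jolanta, Radoslaw, Waclaw) there are 3 shares of (2/3)/3 = 2/9 each.
Living: Jolanta, Radoslaw, and Waclaw — each takes 2/9.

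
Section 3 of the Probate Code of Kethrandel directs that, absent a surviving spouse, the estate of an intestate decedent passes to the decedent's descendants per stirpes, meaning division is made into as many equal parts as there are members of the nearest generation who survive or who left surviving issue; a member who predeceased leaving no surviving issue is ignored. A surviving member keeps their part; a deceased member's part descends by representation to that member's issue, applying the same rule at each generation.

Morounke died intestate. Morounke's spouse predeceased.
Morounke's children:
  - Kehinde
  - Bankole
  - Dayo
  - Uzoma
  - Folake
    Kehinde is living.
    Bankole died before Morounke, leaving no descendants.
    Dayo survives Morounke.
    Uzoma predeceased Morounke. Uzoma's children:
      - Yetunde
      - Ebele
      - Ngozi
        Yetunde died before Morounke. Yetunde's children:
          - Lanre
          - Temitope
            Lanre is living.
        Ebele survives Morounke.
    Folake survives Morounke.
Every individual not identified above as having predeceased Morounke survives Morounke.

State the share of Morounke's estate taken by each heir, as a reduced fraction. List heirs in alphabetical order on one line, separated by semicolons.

There is no surviving spouse, so the entire estate passes to Morounke's descendants per stirpes.
Bankole left no surviving issue, so that branch lapses and is disregarded.
The estate is divided into 4 equal shares of 1/4 among Kehinde, Dayo, Uzoma, Folake.
Kehinde is living and takes 1/4.
Dayo is living and takes 1/4.
Uzoma predeceased; the 1/4 allotted to Uzoma's branch passes to Uzoma's issue by representation.
The 1/4 is divided into 3 equal shares of 1/12 among Yetunde, Ebele, Ngozi.
Yetunde predeceased; the 1/12 allotted to Yetunde's branch passes to Yetunde's issue by representation.
The 1/12 is divided into 2 equal shares of 1/24 among Lanre, Temitope.
Lanre is living and takes 1/24.
Temitope is living and takes 1/24.
Ebele is living and takes 1/12.
Ngozi is living and takes 1/12.
Folake is living and takes 1/4.

Dayo 1/4; Ebele 1/12; Folake 1/4; Kehinde 1/4; Lanre 1/24; Ngozi 1/12; Temitope 1/24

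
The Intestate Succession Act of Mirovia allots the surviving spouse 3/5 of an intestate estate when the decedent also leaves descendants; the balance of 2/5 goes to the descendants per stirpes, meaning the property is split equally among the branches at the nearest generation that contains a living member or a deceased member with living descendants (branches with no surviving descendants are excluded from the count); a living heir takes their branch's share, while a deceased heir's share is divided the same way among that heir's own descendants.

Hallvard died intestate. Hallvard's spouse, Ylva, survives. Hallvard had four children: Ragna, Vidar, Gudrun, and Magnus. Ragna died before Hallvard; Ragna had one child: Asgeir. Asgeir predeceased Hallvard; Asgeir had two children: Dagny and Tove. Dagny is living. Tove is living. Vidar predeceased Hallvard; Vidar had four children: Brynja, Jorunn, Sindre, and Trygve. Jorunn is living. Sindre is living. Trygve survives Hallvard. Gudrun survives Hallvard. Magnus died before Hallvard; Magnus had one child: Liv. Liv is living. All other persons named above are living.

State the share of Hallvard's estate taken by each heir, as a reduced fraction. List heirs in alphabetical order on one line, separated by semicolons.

Ylva, as surviving spouse, takes 3/5.
The remaining 2/5 passes to Hallvard's descendants per stirpes.
The 2/5 is divided into 4 equal shares of 1/10 among Ragna, Vidar, Gudrun, Magnus.
Ragna predeceased; the 1/10 allotted to Ragna's branch passes to Ragna's issue by representation.
Asgeir's line is the sole branch at this level, so the full 1/10 passes to Asgeir's issue by representation.
The 1/10 is divided into 2 equal shares of 1/20 among Dagny, Tove.
Dagny is living and takes 1/20.
Tove is living and takes 1/20.
Vidar predeceased; the 1/10 allotted to Vidar's branch passes to Vidar's issue by representation.
The 1/10 is divided into 4 equal shares of 1/40 among Brynja, Jorunn, Sindre, Trygve.
Brynja is living and takes 1/40.
Jorunn is living and takes 1/40.
Sindre is living and takes 1/40.
Trygve is living and takes 1/40.
Gudrun is living and takes 1/10.
Magnus predeceased; the 1/10 allotted to Magnus's branch passes to Magnus's issue by representation.
Liv is the sole taker at this level and receives the full 1/10.

Brynja 1/40; Dagny 1/20; Gudrun 1/10; Jorunn 1/40; Liv 1/10; Sindre 1/40; Tove 1/20; Trygve 1/40; Ylva 3/5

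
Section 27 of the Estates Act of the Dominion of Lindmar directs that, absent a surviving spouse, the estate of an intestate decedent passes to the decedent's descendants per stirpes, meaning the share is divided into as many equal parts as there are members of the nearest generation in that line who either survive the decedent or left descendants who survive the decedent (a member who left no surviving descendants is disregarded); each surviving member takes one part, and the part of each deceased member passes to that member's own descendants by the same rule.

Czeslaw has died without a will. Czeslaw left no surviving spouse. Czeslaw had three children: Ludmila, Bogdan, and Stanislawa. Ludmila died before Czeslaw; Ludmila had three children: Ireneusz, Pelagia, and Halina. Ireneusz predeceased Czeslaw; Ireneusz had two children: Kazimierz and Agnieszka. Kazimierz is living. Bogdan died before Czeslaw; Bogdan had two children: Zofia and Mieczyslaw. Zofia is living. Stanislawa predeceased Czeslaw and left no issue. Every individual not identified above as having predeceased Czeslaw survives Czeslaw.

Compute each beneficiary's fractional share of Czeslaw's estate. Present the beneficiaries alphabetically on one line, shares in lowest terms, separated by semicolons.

There is no surviving spouse, so the entire estate passes to Czeslaw's descendants per stirpes.
Stanislawa left no surviving issue, so that branch lapses and is disregarded.
The estate is divided into 2 equal shares of 1/2 among Ludmila, Bogdan.
Ludmila predeceased; the 1/2 allotted to Ludmila's branch passes to Ludmila's issue by representation.
The 1/2 is divided into 3 equal shares of 1/6 among Ireneusz, Pelagia, Halina.
Ireneusz predeceased; the 1/6 allotted to Ireneusz's branch passes to Ireneusz's issue by representation.
The 1/6 is divided into 2 equal shares of 1/12 among Kazimierz, Agnieszka.
Kazimierz is living and takes 1/12.
Agnieszka is living and takes 1/12.
Pelagia is living and takes 1/6.
Halina is living and takes 1/6.
Bogdan predeceased; the 1/2 allotted to Bogdan's branch passes to Bogdan's issue by representation.
The 1/2 is divided into 2 equal shares of 1/4 among Zofia, Mieczyslaw.
Zofia is living and takes 1/4.
Mieczyslaw is living and takes 1/4.

Agnieszka 1/12; Halina 1/6; Kazimierz 1/12; Mieczyslaw 1/4; Pelagia 1/6; Zofia 1/4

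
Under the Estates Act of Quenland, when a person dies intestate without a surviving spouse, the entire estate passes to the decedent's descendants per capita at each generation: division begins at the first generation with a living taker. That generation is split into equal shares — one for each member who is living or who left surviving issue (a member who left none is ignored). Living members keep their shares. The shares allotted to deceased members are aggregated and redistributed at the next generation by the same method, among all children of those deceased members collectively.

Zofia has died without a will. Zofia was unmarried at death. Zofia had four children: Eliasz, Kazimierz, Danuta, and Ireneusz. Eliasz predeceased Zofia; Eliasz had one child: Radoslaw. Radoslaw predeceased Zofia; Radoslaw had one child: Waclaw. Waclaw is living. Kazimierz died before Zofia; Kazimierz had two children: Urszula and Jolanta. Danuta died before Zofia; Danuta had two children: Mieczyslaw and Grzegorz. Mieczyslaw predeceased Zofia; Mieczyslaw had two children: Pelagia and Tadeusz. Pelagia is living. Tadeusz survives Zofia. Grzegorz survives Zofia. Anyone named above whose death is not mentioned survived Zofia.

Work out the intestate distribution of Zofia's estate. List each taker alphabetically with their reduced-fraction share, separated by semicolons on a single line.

There is no surviving spouse, so the entire estate passes to Zofia's descendants per capita at each generation.
At generation 1 (Eliasz, Kazimierz, Danuta, Ireneusz) there are 4 shares of (1)/4 = 1/4 each.
Living: Ireneusz — each takes 1/4.
Deceased: Eliasz, Kazimierz, and Danuta. Their combined 3/4 is pooled and carried to generation 2.
At generation 2 (Radoslaw, Urszula, Jolanta, Mieczyslaw, Grzegorz) there are 5 shares of (3/4)/5 = 3/20 each.
Living: Urszula, Jolanta, and Grzegorz — each takes 3/20.
Deceased: Radoslaw and Mieczyslaw. Their combined 3/10 is pooled and carried to generation 3.
At generation 3 (Waclaw, Pelagia, Tadeusz) there are 3 shares of (3/10)/3 = 1/10 each.
Living: Waclaw, Pelagia, and Tadeusz — each takes 1/10.

Grzegorz 3/20; Ireneusz 1/4; Jolanta 3/20; Pelagia 1/10; Tadeusz 1/10; Urszula 3/20; Waclaw 1/10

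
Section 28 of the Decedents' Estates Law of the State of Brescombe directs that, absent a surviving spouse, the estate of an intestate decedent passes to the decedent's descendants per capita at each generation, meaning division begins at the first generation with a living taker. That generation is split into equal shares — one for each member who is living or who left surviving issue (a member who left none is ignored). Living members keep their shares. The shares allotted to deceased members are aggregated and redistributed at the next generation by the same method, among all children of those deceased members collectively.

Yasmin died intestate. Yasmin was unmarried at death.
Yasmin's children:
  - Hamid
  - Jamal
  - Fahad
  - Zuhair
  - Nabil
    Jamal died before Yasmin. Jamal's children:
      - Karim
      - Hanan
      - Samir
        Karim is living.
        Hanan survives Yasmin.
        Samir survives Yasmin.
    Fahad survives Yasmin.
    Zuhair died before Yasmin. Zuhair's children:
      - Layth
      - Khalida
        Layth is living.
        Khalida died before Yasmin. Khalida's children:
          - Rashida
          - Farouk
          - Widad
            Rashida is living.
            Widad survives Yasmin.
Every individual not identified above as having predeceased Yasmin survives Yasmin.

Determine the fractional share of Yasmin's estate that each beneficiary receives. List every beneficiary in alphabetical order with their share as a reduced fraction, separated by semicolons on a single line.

Fahad 1/5; Farouk 2/75; Hamid 1/5; Hanan 2/25; Karim 2/25; Layth 2/25; Nabil 1/5; Rashida 2/75; Samir 2/25; Widad 2/75

There is no surviving spouse, so the entire estate passes to Yasmin's descendants per capita at each generation.
At generation 1 (Hamid, Jamal, Fahad, Zuhair, Nabil) there are 5 shares of (1)/5 = 1/5 each.
Living: Hamid, Fahad, and Nabil — each takes 1/5.
Deceased: Jamal and Zuhair. Their combined 2/5 is pooled and carried to generation 2.
At generation 2 (Karim, Hanan, Samir, Layth, Khalida) there are 5 shares of (2/5)/5 = 2/25 each.
Living: Karim, Hanan, Samir, and Layth — each takes 2/25.
Deceased: Khalida. That 2/25 share is carried to generation 3.
At generation 3 (Rashida, Farouk, Widad) there are 3 shares of (2/25)/3 = 2/75 each.
Living: Rashida, Farouk, and Widad — each takes 2/75.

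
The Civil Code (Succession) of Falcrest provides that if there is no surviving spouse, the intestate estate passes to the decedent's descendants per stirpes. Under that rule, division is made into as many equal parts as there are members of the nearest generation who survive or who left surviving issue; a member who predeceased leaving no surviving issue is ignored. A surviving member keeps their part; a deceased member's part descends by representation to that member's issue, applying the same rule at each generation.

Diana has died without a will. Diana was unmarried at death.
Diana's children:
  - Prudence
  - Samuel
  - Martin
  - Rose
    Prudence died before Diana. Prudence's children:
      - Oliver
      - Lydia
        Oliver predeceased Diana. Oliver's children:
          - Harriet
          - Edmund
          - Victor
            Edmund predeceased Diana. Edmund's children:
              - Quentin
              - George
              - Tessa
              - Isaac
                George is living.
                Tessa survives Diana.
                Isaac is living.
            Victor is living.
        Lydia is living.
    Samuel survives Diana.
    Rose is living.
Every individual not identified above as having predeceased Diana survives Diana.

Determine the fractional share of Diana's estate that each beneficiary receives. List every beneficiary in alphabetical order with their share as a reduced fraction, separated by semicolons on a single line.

George 1/96; Harriet 1/24; Isaac 1/96; Lydia 1/8; Martin 1/4; Quentin 1/96; Rose 1/4; Samuel 1/4; Tessa 1/96; Victor 1/24

There is no surviving spouse, so the entire estate passes to Diana's descendants per stirpes.
The estate is divided into 4 equal shares of 1/4 among Prudence, Samuel, Martin, Rose.
Prudence predeceased; the 1/4 allotted to Prudence's branch passes to Prudence's issue by representation.
The 1/4 is divided into 2 equal shares of 1/8 among Oliver, Lydia.
Oliver predeceased; the 1/8 allotted to Oliver's branch passes to Oliver's issue by representation.
The 1/8 is divided into 3 equal shares of 1/24 among Harriet, Edmund, Victor.
Harriet is living and takes 1/24.
Edmund predeceased; the 1/24 allotted to Edmund's branch passes to Edmund's issue by representation.
The 1/24 is divided into 4 equal shares of 1/96 among Quentin, George, Tessa, Isaac.
Quentin is living and takes 1/96.
George is living and takes 1/96.
Tessa is living and takes 1/96.
Isaac is living and takes 1/96.
Victor is living and takes 1/24.
Lydia is living and takes 1/8.
Samuel is living and takes 1/4.
Martin is living and takes 1/4.
Rose is living and takes 1/4.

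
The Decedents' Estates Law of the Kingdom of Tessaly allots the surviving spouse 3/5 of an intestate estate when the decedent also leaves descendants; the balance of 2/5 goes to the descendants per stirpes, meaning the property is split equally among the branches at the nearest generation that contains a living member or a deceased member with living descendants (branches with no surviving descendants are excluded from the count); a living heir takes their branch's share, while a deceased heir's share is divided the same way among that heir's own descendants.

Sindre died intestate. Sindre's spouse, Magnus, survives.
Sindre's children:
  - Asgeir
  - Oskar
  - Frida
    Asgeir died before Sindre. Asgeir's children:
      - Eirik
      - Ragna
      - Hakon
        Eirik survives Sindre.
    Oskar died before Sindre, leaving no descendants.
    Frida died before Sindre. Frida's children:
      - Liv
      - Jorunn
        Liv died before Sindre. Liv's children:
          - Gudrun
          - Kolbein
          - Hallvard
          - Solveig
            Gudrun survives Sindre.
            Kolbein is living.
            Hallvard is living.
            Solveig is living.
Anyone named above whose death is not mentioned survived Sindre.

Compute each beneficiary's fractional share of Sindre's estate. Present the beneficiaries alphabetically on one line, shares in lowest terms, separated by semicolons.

Eirik 1/15; Gudrun 1/40; Hakon 1/15; Hallvard 1/40; Jorunn 1/10; Kolbein 1/40; Magnus 3/5; Ragna 1/15; Solveig 1/40

Magnus, as surviving spouse, takes 3/5.
The remaining 2/5 passes to Sindre's descendants per stirpes.
Oskar left no surviving issue, so that branch lapses and is disregarded.
The 2/5 is divided into 2 equal shares of 1/5 among Asgeir, Frida.
Asgeir predeceased; the 1/5 allotted to Asgeir's branch passes to Asgeir's issue by representation.
The 1/5 is divided into 3 equal shares of 1/15 among Eirik, Ragna, Hakon.
Eirik is living and takes 1/15.
Ragna is living and takes 1/15.
Hakon is living and takes 1/15.
Frida predeceased; the 1/5 allotted to Frida's branch passes to Frida's issue by representation.
The 1/5 is divided into 2 equal shares of 1/10 among Liv, Jorunn.
Liv predeceased; the 1/10 allotted to Liv's branch passes to Liv's issue by representation.
The 1/10 is divided into 4 equal shares of 1/40 among Gudrun, Kolbein, Hallvard, Solveig.
Gudrun is living and takes 1/40.
Kolbein is living and takes 1/40.
Hallvard is living and takes 1/40.
Solveig is living and takes 1/40.
Jorunn is living and takes 1/10.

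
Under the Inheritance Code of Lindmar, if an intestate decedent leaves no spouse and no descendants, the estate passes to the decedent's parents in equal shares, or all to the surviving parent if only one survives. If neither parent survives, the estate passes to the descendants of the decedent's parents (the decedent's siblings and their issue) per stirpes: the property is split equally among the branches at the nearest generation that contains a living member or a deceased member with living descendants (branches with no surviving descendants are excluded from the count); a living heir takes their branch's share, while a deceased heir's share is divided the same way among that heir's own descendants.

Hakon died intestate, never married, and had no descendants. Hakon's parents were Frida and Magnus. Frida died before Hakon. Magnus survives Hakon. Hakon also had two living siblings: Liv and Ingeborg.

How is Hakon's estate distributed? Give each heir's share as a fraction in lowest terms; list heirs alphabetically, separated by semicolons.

Magnus 1

Only one parent, Magnus, survives, so Magnus takes the entire estate. The siblings take nothing because a surviving parent has priority.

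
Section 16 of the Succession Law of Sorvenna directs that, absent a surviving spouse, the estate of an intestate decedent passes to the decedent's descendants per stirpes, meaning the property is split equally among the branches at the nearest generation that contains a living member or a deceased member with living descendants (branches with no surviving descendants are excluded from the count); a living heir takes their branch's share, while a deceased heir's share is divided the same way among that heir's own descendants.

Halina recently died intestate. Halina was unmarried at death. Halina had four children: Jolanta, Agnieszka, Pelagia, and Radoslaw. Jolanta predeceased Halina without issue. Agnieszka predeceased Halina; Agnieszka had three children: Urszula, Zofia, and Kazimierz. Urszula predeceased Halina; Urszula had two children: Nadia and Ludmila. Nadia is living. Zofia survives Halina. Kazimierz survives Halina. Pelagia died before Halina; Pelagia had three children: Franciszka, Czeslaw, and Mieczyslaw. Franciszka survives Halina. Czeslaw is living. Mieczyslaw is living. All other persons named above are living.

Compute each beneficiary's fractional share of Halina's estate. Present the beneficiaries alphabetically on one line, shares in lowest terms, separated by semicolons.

There is no surviving spouse, so the entire estate passes to Halina's descendants per stirpes.
Jolanta left no surviving issue, so that branch lapses and is disregarded.
The estate is divided into 3 equal shares of 1/3 among Agnieszka, Pelagia, Radoslaw.
Agnieszka predeceased; the 1/3 allotted to Agnieszka's branch passes to Agnieszka's issue by representation.
The 1/3 is divided into 3 equal shares of 1/9 among Urszula, Zofia, Kazimierz.
Urszula predeceased; the 1/9 allotted to Urszula's branch passes to Urszula's issue by representation.
The 1/9 is divided into 2 equal shares of 1/18 among Nadia, Ludmila.
Nadia is living and takes 1/18.
Ludmila is living and takes 1/18.
Zofia is living and takes 1/9.
Kazimierz is living and takes 1/9.
Pelagia predeceased; the 1/3 allotted to Pelagia's branch passes to Pelagia's issue by representation.
The 1/3 is divided into 3 equal shares of 1/9 among Franciszka, Czeslaw, Mieczyslaw.
Franciszka is living and takes 1/9.
Czeslaw is living and takes 1/9.
Mieczyslaw is living and takes 1/9.
Radoslaw is living and takes 1/3.

Czeslaw 1/9; Franciszka 1/9; Kazimierz 1/9; Ludmila 1/18; Mieczyslaw 1/9; Nadia 1/18; Radoslaw 1/3; Zofia 1/9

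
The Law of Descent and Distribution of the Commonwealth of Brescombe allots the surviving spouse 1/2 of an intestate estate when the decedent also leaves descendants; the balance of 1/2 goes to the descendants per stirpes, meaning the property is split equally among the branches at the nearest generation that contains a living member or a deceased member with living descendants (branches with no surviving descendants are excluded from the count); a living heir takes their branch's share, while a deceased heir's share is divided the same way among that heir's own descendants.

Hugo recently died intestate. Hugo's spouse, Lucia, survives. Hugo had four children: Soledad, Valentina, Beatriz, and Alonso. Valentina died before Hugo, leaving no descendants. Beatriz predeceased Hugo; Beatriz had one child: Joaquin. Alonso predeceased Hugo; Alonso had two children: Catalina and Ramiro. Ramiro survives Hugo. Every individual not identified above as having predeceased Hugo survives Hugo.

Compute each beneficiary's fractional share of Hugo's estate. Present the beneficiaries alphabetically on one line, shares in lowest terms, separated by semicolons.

Catalina 1/12; Joaquin 1/6; Lucia 1/2; Ramiro 1/12; Soledad 1/6

Lucia, as surviving spouse, takes 1/2.
The remaining 1/2 passes to Hugo's descendants per stirpes.
Valentina left no surviving issue, so that branch lapses and is disregarded.
The 1/2 is divided into 3 equal shares of 1/6 among Soledad, Beatriz, Alonso.
Soledad is living and takes 1/6.
Beatriz predeceased; the 1/6 allotted to Beatriz's branch passes to Beatriz's issue by representation.
Joaquin is the sole taker at this level and receives the full 1/6.
Alonso predeceased; the 1/6 allotted to Alonso's branch passes to Alonso's issue by representation.
The 1/6 is divided into 2 equal shares of 1/12 among Catalina, Ramiro.
Catalina is living and takes 1/12.
Ramiro is living and takes 1/12.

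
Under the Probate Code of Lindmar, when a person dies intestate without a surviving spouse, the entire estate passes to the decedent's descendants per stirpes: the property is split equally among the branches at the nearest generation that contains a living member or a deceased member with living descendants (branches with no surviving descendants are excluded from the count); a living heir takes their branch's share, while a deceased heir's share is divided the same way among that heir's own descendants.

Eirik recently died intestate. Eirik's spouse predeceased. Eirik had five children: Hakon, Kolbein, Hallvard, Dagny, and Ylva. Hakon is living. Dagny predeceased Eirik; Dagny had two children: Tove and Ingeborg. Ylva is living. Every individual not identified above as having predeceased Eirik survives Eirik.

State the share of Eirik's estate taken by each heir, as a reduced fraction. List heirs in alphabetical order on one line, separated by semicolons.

There is no surviving spouse, so the entire estate passes to Eirik's descendants per stirpes.
The estate is divided into 5 equal shares of 1/5 among Hakon, Kolbein, Hallvard, Dagny, Ylva.
Hakon is living and takes 1/5.
Kolbein is living and takes 1/5.
Hallvard is living and takes 1/5.
Dagny predeceased; the 1/5 allotted to Dagny's branch passes to Dagny's issue by representation.
The 1/5 is divided into 2 equal shares of 1/10 among Tove, Ingeborg.
Tove is living and takes 1/10.
Ingeborg is living and takes 1/10.
Ylva is living and takes 1/5.

Hakon 1/5; Hallvard 1/5; Ingeborg 1/10; Kolbein 1/5; Tove 1/10; Ylva 1/5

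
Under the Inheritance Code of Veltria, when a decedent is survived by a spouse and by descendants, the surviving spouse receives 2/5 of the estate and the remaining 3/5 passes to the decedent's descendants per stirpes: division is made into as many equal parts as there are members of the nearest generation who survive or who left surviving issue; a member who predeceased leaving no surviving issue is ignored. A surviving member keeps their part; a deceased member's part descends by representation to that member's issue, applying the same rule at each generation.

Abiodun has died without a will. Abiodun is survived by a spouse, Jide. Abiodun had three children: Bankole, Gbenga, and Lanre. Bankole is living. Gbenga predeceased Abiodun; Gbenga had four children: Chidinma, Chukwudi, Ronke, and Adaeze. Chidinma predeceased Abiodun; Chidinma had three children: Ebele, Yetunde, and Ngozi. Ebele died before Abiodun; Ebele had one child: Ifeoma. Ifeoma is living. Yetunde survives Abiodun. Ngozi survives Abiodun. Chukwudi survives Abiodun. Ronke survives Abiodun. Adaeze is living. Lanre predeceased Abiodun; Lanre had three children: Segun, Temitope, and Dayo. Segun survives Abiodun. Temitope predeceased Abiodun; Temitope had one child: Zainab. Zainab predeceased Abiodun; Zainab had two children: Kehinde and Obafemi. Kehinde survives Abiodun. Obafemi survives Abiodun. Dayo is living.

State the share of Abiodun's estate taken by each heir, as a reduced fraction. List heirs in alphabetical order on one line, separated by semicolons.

Adaeze 1/20; Bankole 1/5; Chukwudi 1/20; Dayo 1/15; Ifeoma 1/60; Jide 2/5; Kehinde 1/30; Ngozi 1/60; Obafemi 1/30; Ronke 1/20; Segun 1/15; Yetunde 1/60

Jide, as surviving spouse, takes 2/5.
The remaining 3/5 passes to Abiodun's descendants per stirpes.
The 3/5 is divided into 3 equal shares of 1/5 among Bankole, Gbenga, Lanre.
Bankole is living and takes 1/5.
Gbenga predeceased; the 1/5 allotted to Gbenga's branch passes to Gbenga's issue by representation.
The 1/5 is divided into 4 equal shares of 1/20 among Chidinma, Chukwudi, Ronke, Adaeze.
Chidinma predeceased; the 1/20 allotted to Chidinma's branch passes to Chidinma's issue by representation.
The 1/20 is divided into 3 equal shares of 1/60 among Ebele, Yetunde, Ngozi.
Ebele predeceased; the 1/60 allotted to Ebele's branch passes to Ebele's issue by representation.
Ifeoma is the sole taker at this level and receives the full 1/60.
Yetunde is living and takes 1/60.
Ngozi is living and takes 1/60.
Chukwudi is living and takes 1/20.
Ronke is living and takes 1/20.
Adaeze is living and takes 1/20.
Lanre predeceased; the 1/5 allotted to Lanre's branch passes to Lanre's issue by representation.
The 1/5 is divided into 3 equal shares of 1/15 among Segun, Temitope, Dayo.
Segun is living and takes 1/15.
Temitope predeceased; the 1/15 allotted to Temitope's branch passes to Temitope's issue by representation.
Zainab's line is the sole branch at this level, so the full 1/15 passes to Zainab's issue by representation.
The 1/15 is divided into 2 equal shares of 1/30 among Kehinde, Obafemi.
Kehinde is living and takes 1/30.
Obafemi is living and takes 1/30.
Dayo is living and takes 1/15.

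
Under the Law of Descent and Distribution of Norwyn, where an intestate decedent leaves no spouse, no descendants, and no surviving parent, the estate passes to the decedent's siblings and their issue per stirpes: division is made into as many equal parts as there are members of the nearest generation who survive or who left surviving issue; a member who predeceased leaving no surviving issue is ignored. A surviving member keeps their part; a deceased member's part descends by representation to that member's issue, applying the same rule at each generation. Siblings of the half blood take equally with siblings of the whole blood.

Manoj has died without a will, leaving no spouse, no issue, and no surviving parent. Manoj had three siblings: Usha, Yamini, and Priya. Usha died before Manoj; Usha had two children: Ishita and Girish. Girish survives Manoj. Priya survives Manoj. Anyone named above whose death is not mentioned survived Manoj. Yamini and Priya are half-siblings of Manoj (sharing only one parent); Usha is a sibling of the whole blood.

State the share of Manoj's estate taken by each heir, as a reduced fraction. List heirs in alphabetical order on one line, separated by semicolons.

Girish 1/6; Ishita 1/6; Priya 1/3; Yamini 1/3

No spouse, descendants, or parent survives, so the estate passes to Manoj's siblings per stirpes.
Half-blood and whole-blood siblings take equally under the stated rule.
The estate is divided into 3 equal shares of 1/3 among Usha, Yamini, Priya.
Usha predeceased; the 1/3 allotted to Usha's branch passes to Usha's issue by representation.
The 1/3 is divided into 2 equal shares of 1/6 among Ishita, Girish.
Ishita is living and takes 1/6.
Girish is living and takes 1/6.
Yamini is living and takes 1/3.
Priya is living and takes 1/3.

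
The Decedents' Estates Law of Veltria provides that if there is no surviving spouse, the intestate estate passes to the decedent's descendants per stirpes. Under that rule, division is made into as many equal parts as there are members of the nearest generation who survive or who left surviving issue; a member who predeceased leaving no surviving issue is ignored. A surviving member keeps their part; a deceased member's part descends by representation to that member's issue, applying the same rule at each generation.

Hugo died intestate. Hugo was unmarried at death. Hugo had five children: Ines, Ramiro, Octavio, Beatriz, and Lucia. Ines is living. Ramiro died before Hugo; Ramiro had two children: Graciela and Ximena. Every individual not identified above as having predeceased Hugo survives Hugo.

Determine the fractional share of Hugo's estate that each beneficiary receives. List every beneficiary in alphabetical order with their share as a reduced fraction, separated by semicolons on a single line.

There is no surviving spouse, so the entire estate passes to Hugo's descendants per stirpes.
The estate is divided into 5 equal shares of 1/5 among Ines, Ramiro, Octavio, Beatriz, Lucia.
Ines is living and takes 1/5.
Ramiro predeceased; the 1/5 allotted to Ramiro's branch passes to Ramiro's issue by representation.
The 1/5 is divided into 2 equal shares of 1/10 among Graciela, Ximena.
Graciela is living and takes 1/10.
Ximena is living and takes 1/10.
Octavio is living and takes 1/5.
Beatriz is living and takes 1/5.
Lucia is living and takes 1/5.

Beatriz 1/5; Graciela 1/10; Ines 1/5; Lucia 1/5; Octavio 1/5; Ximena 1/10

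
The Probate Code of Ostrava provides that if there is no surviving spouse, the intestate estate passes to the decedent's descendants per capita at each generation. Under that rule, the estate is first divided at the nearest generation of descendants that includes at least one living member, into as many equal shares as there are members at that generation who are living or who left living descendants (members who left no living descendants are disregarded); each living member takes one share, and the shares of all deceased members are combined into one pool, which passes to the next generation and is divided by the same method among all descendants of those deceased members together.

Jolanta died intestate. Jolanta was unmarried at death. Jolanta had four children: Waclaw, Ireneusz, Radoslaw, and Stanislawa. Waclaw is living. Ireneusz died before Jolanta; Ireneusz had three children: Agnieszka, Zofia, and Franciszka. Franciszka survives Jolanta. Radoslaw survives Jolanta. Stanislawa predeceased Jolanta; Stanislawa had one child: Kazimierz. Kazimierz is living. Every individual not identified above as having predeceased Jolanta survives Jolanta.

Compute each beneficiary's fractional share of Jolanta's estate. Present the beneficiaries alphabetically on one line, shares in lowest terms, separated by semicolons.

Agnieszka 1/8; Franciszka 1/8; Kazimierz 1/8; Radoslaw 1/4; Waclaw 1/4; Zofia 1/8

There is no surviving spouse, so the entire estate passes to Jolanta's descendants per capita at each generation.
At generation 1 (Waclaw, Ireneusz, Radoslaw, Stanislawa) there are 4 shares of (1)/4 = 1/4 each.
Living: Waclaw and Radoslaw — each takes 1/4.
Deceased: Ireneusz and Stanislawa. Their combined 1/2 is pooled and carried to generation 2.
At generation 2 (Agnieszka, Zofia, Franciszka, Kazimierz) there are 4 shares of (1/2)/4 = 1/8 each.
Living: Agnieszka, Zofia, Franciszka, and Kazimierz — each takes 1/8.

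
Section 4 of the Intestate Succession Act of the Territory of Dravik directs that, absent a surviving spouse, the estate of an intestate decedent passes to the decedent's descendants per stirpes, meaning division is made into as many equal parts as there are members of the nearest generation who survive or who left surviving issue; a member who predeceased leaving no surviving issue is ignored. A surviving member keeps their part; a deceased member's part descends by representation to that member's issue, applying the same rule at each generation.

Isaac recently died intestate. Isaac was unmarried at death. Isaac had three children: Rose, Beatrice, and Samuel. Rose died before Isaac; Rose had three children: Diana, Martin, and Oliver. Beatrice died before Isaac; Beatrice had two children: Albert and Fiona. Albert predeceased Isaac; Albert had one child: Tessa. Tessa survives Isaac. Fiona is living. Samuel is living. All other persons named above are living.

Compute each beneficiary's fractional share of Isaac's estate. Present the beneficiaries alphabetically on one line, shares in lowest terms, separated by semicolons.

Diana 1/9; Fiona 1/6; Martin 1/9; Oliver 1/9; Samuel 1/3; Tessa 1/6

There is no surviving spouse, so the entire estate passes to Isaac's descendants per stirpes.
The estate is divided into 3 equal shares of 1/3 among Rose, Beatrice, Samuel.
Rose predeceased; the 1/3 allotted to Rose's branch passes to Rose's issue by representation.
The 1/3 is divided into 3 equal shares of 1/9 among Diana, Martin, Oliver.
Diana is living and takes 1/9.
Martin is living and takes 1/9.
Oliver is living and takes 1/9.
Beatrice predeceased; the 1/3 allotted to Beatrice's branch passes to Beatrice's issue by representation.
The 1/3 is divided into 2 equal shares of 1/6 among Albert, Fiona.
Albert predeceased; the 1/6 allotted to Albert's branch passes to Albert's issue by representation.
Tessa is the sole taker at this level and receives the full 1/6.
Fiona is living and takes 1/6.
Samuel is living and takes 1/3.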